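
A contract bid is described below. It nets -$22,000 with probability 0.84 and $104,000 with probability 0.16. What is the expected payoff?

-$1,840

EV = 0.84 × (-22000) + 0.16 × 104000 = -18480 + 16640 = -1840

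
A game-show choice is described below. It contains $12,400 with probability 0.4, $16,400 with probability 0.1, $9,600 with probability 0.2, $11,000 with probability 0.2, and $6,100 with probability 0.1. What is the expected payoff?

$11,330

EV = 0.4 × 12400 + 0.1 × 16400 + 0.2 × 9600 + 0.2 × 11000 + 0.1 × 6100 = 4960 + 1640 + 1920 + 2200 + 610 = 11330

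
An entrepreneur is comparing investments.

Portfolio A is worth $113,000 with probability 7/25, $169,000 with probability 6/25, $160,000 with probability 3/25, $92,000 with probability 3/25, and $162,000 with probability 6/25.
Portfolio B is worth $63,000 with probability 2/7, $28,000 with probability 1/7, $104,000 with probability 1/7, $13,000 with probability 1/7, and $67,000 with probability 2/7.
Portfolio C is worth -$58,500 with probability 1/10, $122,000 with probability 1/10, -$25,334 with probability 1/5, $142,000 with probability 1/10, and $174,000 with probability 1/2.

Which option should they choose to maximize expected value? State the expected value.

Portfolio A ($141,320)

Portfolio A = 7/25 × 113000 + 6/25 × 169000 + 3/25 × 160000 + 3/25 × 92000 + 6/25 × 162000 = 31640 + 40560 + 19200 + 11040 + 38880 = 141320
Portfolio B = 2/7 × 63000 + 1/7 × 28000 + 1/7 × 104000 + 1/7 × 13000 + 2/7 × 67000 = 18000 + 4000 + 14857.1429 + 1857.1429 + 19142.8571 = 57857.1429
Portfolio C = 1/10 × (-58500) + 1/10 × 122000 + 1/5 × (-25334) + 1/10 × 142000 + 1/2 × 174000 = -5850 + 12200 − 5066.8 + 14200 + 87000 = 102483.2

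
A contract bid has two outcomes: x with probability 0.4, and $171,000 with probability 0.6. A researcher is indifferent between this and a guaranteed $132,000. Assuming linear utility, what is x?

0.4·x + 0.6·171000 = 132000
0.4·x = 132000 − 102600 = 29400
x = 29400 / 0.4 = 73500

x = $73,500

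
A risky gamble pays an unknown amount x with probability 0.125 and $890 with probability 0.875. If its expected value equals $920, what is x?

x = $1,130

0.125·x + 0.875·890 = 920
0.125·x = 920 − 778.75 = 141.25
x = 141.25 / 0.125 = 1130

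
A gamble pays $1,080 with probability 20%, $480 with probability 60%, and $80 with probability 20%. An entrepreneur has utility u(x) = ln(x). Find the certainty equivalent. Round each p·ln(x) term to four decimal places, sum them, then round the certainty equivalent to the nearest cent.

$394.49

E[u] = 0.2·ln(1080) + 0.6·ln(480) + 0.2·ln(80) = 1.3969 + 3.7043 + 0.8764 = 5.9776
CE = e^5.9776 ≈ 394.49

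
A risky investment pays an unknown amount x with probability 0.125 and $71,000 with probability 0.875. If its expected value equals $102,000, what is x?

x = $319,000

0.125·x + 0.875·71000 = 102000
0.125·x = 102000 − 62125 = 39875
x = 39875 / 0.125 = 319000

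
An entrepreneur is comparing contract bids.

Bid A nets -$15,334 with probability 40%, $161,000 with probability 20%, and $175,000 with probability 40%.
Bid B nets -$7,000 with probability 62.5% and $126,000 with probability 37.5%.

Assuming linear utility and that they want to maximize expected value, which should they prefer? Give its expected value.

Bid A ($96,066.40)

Bid A = 0.4 × (-15334) + 0.2 × 161000 + 0.4 × 175000 = -6133.6 + 32200 + 70000 = 96066.4
Bid B = 0.625 × (-7000) + 0.375 × 126000 = -4375 + 47250 = 42875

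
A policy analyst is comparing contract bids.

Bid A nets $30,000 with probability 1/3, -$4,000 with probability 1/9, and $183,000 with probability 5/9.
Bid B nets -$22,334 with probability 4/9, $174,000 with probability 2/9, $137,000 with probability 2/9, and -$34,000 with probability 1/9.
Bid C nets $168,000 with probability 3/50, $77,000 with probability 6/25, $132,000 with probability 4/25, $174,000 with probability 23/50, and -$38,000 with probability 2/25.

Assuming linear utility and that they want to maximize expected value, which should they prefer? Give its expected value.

Bid C ($126,680)

Bid A = 1/3 × 30000 + 1/9 × (-4000) + 5/9 × 183000 = 10000 − 444.4444 + 101666.6667 = 111222.2222
Bid B = 4/9 × (-22334) + 2/9 × 174000 + 2/9 × 137000 + 1/9 × (-34000) = -9926.2222 + 38666.6667 + 30444.4444 − 3777.7778 = 55407.1111
Bid C = 3/50 × 168000 + 6/25 × 77000 + 4/25 × 132000 + 23/50 × 174000 + 2/25 × (-38000) = 10080 + 18480 + 21120 + 80040 − 3040 = 126680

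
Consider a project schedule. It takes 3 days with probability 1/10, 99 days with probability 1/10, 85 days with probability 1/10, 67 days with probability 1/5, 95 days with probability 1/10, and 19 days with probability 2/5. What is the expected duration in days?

49.2 days

EV = 1/10 × 3 + 1/10 × 99 + 1/10 × 85 + 1/5 × 67 + 1/10 × 95 + 2/5 × 19 = 0.3 + 9.9 + 8.5 + 13.4 + 9.5 + 7.6 = 49.2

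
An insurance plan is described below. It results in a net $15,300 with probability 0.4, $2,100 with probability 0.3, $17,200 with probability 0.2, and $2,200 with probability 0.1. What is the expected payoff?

EV = 0.4 × 15300 + 0.3 × 2100 + 0.2 × 17200 + 0.1 × 2200 = 6120 + 630 + 3440 + 220 = 10410

$10,410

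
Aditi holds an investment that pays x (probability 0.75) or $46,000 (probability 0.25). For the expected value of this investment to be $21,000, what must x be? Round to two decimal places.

0.75·x + 0.25·46000 = 21000
0.75·x = 21000 − 11500 = 9500
x = 9500 / 0.75 = 12666.6667

x = $12,666.67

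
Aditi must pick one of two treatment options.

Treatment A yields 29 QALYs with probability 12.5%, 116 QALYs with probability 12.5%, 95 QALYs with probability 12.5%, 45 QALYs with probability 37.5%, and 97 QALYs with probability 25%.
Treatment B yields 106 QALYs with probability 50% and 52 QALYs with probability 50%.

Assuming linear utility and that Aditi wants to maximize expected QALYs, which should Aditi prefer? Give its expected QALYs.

Treatment B (79 QALYs)

Treatment A = 0.125 × 29 + 0.125 × 116 + 0.125 × 95 + 0.375 × 45 + 0.25 × 97 = 3.625 + 14.5 + 11.875 + 16.875 + 24.25 = 71.125
Treatment B = 0.5 × 106 + 0.5 × 52 = 53 + 26 = 79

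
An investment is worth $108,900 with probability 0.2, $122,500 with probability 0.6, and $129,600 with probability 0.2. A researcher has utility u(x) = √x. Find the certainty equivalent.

E[u] = 0.2·√108900 + 0.6·√122500 + 0.2·√129600 = 0.2·330 + 0.6·350 + 0.2·360 = 348
CE = (348)² = 121104

$121,104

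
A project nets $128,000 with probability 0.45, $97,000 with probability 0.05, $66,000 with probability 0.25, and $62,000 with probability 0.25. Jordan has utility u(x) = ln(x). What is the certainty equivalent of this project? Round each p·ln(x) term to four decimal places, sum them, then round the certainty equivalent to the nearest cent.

E[u] = 0.45·ln(128000) + 0.05·ln(97000) + 0.25·ln(66000) + 0.25·ln(62000) = 5.2919 + 0.5741 + 2.7744 + 2.7587 = 11.3991
CE = e^11.3991 ≈ 89241.37

$89,241.37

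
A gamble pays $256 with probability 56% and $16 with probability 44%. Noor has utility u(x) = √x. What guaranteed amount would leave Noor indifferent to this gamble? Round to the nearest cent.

$114.92

E[u] = 0.56·√256 + 0.44·√16 = 0.56·16 + 0.44·4 = 10.72
CE = (10.72)² = 114.9184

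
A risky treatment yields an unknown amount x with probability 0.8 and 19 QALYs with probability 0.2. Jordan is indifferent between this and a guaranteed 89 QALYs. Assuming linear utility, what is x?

0.8·x + 0.2·19 = 89
0.8·x = 89 − 3.8 = 85.2
x = 85.2 / 0.8 = 106.5

x = 106.5 QALYs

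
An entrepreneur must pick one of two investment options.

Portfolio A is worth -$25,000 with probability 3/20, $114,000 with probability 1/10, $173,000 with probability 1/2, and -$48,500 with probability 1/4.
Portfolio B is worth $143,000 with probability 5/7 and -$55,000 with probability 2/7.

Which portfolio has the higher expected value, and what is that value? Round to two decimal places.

Portfolio A = 3/20 × (-25000) + 1/10 × 114000 + 1/2 × 173000 + 1/4 × (-48500) = -3750 + 11400 + 86500 − 12125 = 82025
Portfolio B = 5/7 × 143000 + 2/7 × (-55000) = 102142.8571 − 15714.2857 = 86428.5714

Portfolio B ($86,428.57)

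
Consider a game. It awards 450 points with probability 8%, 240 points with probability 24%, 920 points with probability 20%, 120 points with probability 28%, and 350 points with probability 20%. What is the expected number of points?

381.2 points

EV = 0.08 × 450 + 0.24 × 240 + 0.2 × 920 + 0.28 × 120 + 0.2 × 350 = 36 + 57.6 + 184 + 33.6 + 70 = 381.2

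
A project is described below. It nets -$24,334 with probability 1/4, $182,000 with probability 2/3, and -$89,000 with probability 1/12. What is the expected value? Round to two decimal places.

$107,833.17

EV = 1/4 × (-24334) + 2/3 × 182000 + 1/12 × (-89000) = -6083.5 + 121333.3333 − 7416.6667 = 107833.1667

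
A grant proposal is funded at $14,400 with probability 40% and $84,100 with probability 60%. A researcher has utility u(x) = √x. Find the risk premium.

E[u] = 0.4·√14400 + 0.6·√84100 = 0.4·120 + 0.6·290 = 222
CE = (222)² = 49284
Risk premium = EV − CE = 56220 − 49284 = 6936

$6,936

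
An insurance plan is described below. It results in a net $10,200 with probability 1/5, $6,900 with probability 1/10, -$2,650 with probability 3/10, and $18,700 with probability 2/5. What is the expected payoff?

$9,415

EV = 1/5 × 10200 + 1/10 × 6900 + 3/10 × (-2650) + 2/5 × 18700 = 2040 + 690 − 795 + 7480 = 9415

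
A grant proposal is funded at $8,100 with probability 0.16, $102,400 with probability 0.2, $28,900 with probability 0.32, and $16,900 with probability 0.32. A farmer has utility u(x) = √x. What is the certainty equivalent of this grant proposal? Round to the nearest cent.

$30,415.36

E[u] = 0.16·√8100 + 0.2·√102400 + 0.32·√28900 + 0.32·√16900 = 0.16·90 + 0.2·320 + 0.32·170 + 0.32·130 = 174.4
CE = (174.4)² = 30415.36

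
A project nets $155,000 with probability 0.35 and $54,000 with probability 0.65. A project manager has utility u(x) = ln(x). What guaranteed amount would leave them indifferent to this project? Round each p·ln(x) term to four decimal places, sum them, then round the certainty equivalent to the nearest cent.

E[u] = 0.35·ln(155000) + 0.65·ln(54000) = 4.1829 + 7.0829 = 11.2658
CE = e^11.2658 ≈ 78104.27

$78,104.27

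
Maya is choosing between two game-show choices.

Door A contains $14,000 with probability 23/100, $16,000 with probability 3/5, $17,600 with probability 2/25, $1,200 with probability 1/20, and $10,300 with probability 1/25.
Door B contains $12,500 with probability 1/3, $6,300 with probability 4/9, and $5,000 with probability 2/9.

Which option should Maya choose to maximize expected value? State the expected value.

Door A ($14,700)

Door A = 23/100 × 14000 + 3/5 × 16000 + 2/25 × 17600 + 1/20 × 1200 + 1/25 × 10300 = 3220 + 9600 + 1408 + 60 + 412 = 14700
Door B = 1/3 × 12500 + 4/9 × 6300 + 2/9 × 5000 = 4166.6667 + 2800 + 1111.1111 = 8077.7778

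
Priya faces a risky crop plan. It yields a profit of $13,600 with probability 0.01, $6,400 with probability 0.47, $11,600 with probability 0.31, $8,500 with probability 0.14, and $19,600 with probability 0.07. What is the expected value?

EV = 0.01 × 13600 + 0.47 × 6400 + 0.31 × 11600 + 0.14 × 8500 + 0.07 × 19600 = 136 + 3008 + 3596 + 1190 + 1372 = 9302

$9,302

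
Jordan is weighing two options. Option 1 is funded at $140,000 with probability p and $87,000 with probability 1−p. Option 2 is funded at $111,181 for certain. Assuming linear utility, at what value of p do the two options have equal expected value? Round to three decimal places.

p = 0.456

p·140000 + (1−p)·87000 = 111181
53000p + 87000 = 111181
p = (111181 − 87000) / 53000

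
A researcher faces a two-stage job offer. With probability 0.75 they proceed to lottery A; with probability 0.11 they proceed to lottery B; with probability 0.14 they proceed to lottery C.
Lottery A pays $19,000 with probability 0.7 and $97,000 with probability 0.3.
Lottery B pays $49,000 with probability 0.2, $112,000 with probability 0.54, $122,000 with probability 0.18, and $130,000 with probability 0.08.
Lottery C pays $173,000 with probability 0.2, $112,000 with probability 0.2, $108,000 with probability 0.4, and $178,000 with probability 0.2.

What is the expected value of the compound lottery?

$62,102.40

EV(A) = 0.7 × 19000 + 0.3 × 97000 = 13300 + 29100 = 42400
EV(B) = 0.2 × 49000 + 0.54 × 112000 + 0.18 × 122000 + 0.08 × 130000 = 9800 + 60480 + 21960 + 10400 = 102640
EV(C) = 0.2 × 173000 + 0.2 × 112000 + 0.4 × 108000 + 0.2 × 178000 = 34600 + 22400 + 43200 + 35600 = 135800
Overall = 0.75 × 42400 + 0.11 × 102640 + 0.14 × 135800 = 31800 + 11290.4 + 19012 = 62102.4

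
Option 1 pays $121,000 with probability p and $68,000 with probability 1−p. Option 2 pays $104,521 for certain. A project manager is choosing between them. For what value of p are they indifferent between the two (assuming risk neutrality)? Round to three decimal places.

p = 0.689

p·121000 + (1−p)·68000 = 104521
53000p + 68000 = 104521
p = (104521 − 68000) / 53000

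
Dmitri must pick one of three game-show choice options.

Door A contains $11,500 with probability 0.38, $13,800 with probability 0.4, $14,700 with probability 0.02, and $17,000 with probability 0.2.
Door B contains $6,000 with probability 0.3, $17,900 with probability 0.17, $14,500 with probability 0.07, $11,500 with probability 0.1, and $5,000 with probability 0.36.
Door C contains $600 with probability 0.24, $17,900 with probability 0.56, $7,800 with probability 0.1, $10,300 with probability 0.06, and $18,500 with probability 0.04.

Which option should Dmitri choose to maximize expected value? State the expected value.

Door A ($13,584)

Door A = 0.38 × 11500 + 0.4 × 13800 + 0.02 × 14700 + 0.2 × 17000 = 4370 + 5520 + 294 + 3400 = 13584
Door B = 0.3 × 6000 + 0.17 × 17900 + 0.07 × 14500 + 0.1 × 11500 + 0.36 × 5000 = 1800 + 3043 + 1015 + 1150 + 1800 = 8808
Door C = 0.24 × 600 + 0.56 × 17900 + 0.1 × 7800 + 0.06 × 10300 + 0.04 × 18500 = 144 + 10024 + 780 + 618 + 740 = 12306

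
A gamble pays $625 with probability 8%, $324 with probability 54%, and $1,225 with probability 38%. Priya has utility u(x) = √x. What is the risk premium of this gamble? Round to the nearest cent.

E[u] = 0.08·√625 + 0.54·√324 + 0.38·√1225 = 0.08·25 + 0.54·18 + 0.38·35 = 25.02
CE = (25.02)² = 626.0004
Risk premium = EV − CE = 690.46 − 626.0004 = 64.4596

$64.46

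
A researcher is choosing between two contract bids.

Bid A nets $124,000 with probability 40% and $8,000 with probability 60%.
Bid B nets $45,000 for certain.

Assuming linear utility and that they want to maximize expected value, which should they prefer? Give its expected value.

Bid A ($54,400)

Bid A = 0.4 × 124000 + 0.6 × 8000 = 49600 + 4800 = 54400
Bid B: 45000 (certain)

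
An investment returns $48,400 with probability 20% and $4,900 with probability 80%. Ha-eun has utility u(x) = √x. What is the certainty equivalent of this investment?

E[u] = 0.2·√48400 + 0.8·√4900 = 0.2·220 + 0.8·70 = 100
CE = (100)² = 10000

$10,000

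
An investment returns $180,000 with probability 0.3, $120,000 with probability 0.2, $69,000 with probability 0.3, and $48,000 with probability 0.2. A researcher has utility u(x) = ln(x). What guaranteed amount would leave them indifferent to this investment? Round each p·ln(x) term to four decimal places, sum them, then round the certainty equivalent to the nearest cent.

E[u] = 0.3·ln(180000) + 0.2·ln(120000) + 0.3·ln(69000) + 0.2·ln(48000) = 3.6302 + 2.3390 + 3.3426 + 2.1558 = 11.4676
CE = e^11.4676 ≈ 95568.64

$95,568.64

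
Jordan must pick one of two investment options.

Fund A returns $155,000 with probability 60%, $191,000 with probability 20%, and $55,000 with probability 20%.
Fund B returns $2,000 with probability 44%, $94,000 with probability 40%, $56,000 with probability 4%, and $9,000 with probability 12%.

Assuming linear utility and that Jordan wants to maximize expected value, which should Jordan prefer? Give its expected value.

Fund A ($142,200)

Fund A = 0.6 × 155000 + 0.2 × 191000 + 0.2 × 55000 = 93000 + 38200 + 11000 = 142200
Fund B = 0.44 × 2000 + 0.4 × 94000 + 0.04 × 56000 + 0.12 × 9000 = 880 + 37600 + 2240 + 1080 = 41800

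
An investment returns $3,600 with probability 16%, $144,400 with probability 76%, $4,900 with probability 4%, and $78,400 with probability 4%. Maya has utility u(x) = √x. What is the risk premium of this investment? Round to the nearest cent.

E[u] = 0.16·√3600 + 0.76·√144400 + 0.04·√4900 + 0.04·√78400 = 0.16·60 + 0.76·380 + 0.04·70 + 0.04·280 = 312.4
CE = (312.4)² = 97593.76
Risk premium = EV − CE = 113652 − 97593.76 = 16058.24

$16,058.24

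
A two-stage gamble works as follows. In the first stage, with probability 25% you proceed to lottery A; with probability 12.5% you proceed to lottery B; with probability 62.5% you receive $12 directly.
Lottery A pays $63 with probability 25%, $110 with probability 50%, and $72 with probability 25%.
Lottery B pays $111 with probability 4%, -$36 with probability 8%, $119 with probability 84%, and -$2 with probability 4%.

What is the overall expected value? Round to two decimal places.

$42.37

EV(A) = 0.25 × 63 + 0.5 × 110 + 0.25 × 72 = 15.75 + 55 + 18 = 88.75
EV(B) = 0.04 × 111 + 0.08 × (-36) + 0.84 × 119 + 0.04 × (-2) = 4.44 − 2.88 + 99.96 − 0.08 = 101.44
Branch C: 12 (certain)
Overall = 0.25 × 88.75 + 0.125 × 101.44 + 0.625 × 12 = 22.1875 + 12.68 + 7.5 = 42.3675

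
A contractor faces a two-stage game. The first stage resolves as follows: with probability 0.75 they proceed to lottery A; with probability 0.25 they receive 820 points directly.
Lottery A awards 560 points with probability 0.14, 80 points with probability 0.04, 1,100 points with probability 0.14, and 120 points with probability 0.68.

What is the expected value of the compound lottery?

EV(A) = 0.14 × 560 + 0.04 × 80 + 0.14 × 1100 + 0.68 × 120 = 78.4 + 3.2 + 154 + 81.6 = 317.2
Branch B: 820 (certain)
Overall = 0.75 × 317.2 + 0.25 × 820 = 237.9 + 205 = 442.9

442.9 points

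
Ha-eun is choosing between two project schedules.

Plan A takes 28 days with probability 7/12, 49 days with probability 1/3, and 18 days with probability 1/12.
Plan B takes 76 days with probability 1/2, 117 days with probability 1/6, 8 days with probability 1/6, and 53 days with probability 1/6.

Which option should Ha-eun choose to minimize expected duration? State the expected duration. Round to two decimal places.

Plan A (34.17 days)

Plan A = 7/12 × 28 + 1/3 × 49 + 1/12 × 18 = 16.3333 + 16.3333 + 1.5 = 34.1667
Plan B = 1/2 × 76 + 1/6 × 117 + 1/6 × 8 + 1/6 × 53 = 38 + 19.5 + 1.3333 + 8.8333 = 67.6667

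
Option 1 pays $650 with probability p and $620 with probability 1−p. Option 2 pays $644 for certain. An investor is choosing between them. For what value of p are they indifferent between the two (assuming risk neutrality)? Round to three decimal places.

p·650 + (1−p)·620 = 644
30p + 620 = 644
p = (644 − 620) / 30

p = 0.800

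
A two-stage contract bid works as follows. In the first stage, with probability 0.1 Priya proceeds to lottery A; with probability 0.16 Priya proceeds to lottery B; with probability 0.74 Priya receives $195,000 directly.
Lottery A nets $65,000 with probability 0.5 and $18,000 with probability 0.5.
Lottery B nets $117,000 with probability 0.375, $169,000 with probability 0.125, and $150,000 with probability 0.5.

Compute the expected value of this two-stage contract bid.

$170,850

EV(A) = 0.5 × 65000 + 0.5 × 18000 = 32500 + 9000 = 41500
EV(B) = 0.375 × 117000 + 0.125 × 169000 + 0.5 × 150000 = 43875 + 21125 + 75000 = 140000
Branch C: 195000 (certain)
Overall = 0.1 × 41500 + 0.16 × 140000 + 0.74 × 195000 = 4150 + 22400 + 144300 = 170850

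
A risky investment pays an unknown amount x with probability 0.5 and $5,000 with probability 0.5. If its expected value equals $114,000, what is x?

0.5·x + 0.5·5000 = 114000
0.5·x = 114000 − 2500 = 111500
x = 111500 / 0.5 = 223000

x = $223,000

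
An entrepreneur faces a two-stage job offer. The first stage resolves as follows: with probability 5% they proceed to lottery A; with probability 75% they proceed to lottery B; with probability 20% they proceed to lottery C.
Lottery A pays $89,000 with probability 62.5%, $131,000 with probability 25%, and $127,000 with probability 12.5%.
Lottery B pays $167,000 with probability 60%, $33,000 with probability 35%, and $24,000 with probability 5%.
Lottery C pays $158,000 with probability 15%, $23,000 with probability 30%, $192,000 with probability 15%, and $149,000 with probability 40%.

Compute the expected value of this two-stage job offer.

$113,725

EV(A) = 0.625 × 89000 + 0.25 × 131000 + 0.125 × 127000 = 55625 + 32750 + 15875 = 104250
EV(B) = 0.6 × 167000 + 0.35 × 33000 + 0.05 × 24000 = 100200 + 11550 + 1200 = 112950
EV(C) = 0.15 × 158000 + 0.3 × 23000 + 0.15 × 192000 + 0.4 × 149000 = 23700 + 6900 + 28800 + 59600 = 119000
Overall = 0.05 × 104250 + 0.75 × 112950 + 0.2 × 119000 = 5212.5 + 84712.5 + 23800 = 113725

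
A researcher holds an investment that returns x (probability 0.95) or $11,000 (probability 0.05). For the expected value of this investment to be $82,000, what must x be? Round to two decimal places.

x = $85,736.84

0.95·x + 0.05·11000 = 82000
0.95·x = 82000 − 550 = 81450
x = 81450 / 0.95 = 85736.8421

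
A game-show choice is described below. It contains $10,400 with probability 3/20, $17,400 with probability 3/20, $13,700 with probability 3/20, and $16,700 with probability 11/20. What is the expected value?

EV = 3/20 × 10400 + 3/20 × 17400 + 3/20 × 13700 + 11/20 × 16700 = 1560 + 2610 + 2055 + 9185 = 15410

$15,410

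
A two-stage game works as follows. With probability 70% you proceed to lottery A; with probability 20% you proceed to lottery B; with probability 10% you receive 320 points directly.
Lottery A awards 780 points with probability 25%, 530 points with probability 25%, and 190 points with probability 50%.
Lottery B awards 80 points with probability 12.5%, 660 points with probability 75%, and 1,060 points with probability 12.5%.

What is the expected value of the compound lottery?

455.25 points

EV(A) = 0.25 × 780 + 0.25 × 530 + 0.5 × 190 = 195 + 132.5 + 95 = 422.5
EV(B) = 0.125 × 80 + 0.75 × 660 + 0.125 × 1060 = 10 + 495 + 132.5 = 637.5
Branch C: 320 (certain)
Overall = 0.7 × 422.5 + 0.2 × 637.5 + 0.1 × 320 = 295.75 + 127.5 + 32 = 455.25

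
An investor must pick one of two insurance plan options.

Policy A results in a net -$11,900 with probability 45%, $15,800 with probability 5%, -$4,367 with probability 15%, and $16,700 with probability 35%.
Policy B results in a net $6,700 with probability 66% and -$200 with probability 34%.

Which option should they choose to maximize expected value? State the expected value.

Policy B ($4,354)

Policy A = 0.45 × (-11900) + 0.05 × 15800 + 0.15 × (-4367) + 0.35 × 16700 = -5355 + 790 − 655.05 + 5845 = 624.95
Policy B = 0.66 × 6700 + 0.34 × (-200) = 4422 − 68 = 4354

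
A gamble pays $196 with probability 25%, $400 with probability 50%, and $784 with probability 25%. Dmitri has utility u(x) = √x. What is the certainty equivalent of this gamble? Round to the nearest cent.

$420.25

E[u] = 0.25·√196 + 0.5·√400 + 0.25·√784 = 0.25·14 + 0.5·20 + 0.25·28 = 20.5
CE = (20.5)² = 420.25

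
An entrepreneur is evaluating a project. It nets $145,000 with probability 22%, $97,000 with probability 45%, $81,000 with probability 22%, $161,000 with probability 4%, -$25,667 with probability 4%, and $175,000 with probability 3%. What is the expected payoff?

EV = 0.22 × 145000 + 0.45 × 97000 + 0.22 × 81000 + 0.04 × 161000 + 0.04 × (-25667) + 0.03 × 175000 = 31900 + 43650 + 17820 + 6440 − 1026.68 + 5250 = 104033.32

$104,033.32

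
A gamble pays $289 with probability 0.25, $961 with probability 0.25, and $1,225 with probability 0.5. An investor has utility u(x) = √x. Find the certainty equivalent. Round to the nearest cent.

E[u] = 0.25·√289 + 0.25·√961 + 0.5·√1225 = 0.25·17 + 0.25·31 + 0.5·35 = 29.5
CE = (29.5)² = 870.25

$870.25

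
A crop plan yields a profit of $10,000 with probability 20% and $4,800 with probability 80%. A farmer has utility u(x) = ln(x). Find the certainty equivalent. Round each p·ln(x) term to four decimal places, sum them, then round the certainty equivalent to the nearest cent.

E[u] = 0.2·ln(10000) + 0.8·ln(4800) = 1.8421 + 6.7811 = 8.6232
CE = e^8.6232 ≈ 5559.15

$5,559.15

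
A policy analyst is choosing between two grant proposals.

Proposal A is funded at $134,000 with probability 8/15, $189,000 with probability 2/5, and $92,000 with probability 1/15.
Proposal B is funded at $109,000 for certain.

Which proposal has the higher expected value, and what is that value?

Proposal A = 8/15 × 134000 + 2/5 × 189000 + 1/15 × 92000 = 71466.6667 + 75600 + 6133.3333 = 153200
Proposal B: 109000 (certain)

Proposal A ($153,200)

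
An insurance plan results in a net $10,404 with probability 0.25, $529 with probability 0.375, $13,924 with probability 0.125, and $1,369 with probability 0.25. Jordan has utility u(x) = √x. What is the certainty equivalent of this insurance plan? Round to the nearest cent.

$3,378.52

E[u] = 0.25·√10404 + 0.375·√529 + 0.125·√13924 + 0.25·√1369 = 0.25·102 + 0.375·23 + 0.125·118 + 0.25·37 = 58.125
CE = (58.125)² = 3378.515625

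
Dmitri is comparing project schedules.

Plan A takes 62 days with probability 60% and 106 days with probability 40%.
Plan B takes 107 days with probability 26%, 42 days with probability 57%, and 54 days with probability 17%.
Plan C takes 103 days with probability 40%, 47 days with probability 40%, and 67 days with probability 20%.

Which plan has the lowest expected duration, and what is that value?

Plan B (60.94 days)

Plan A = 0.6 × 62 + 0.4 × 106 = 37.2 + 42.4 = 79.6
Plan B = 0.26 × 107 + 0.57 × 42 + 0.17 × 54 = 27.82 + 23.94 + 9.18 = 60.94
Plan C = 0.4 × 103 + 0.4 × 47 + 0.2 × 67 = 41.2 + 18.8 + 13.4 = 73.4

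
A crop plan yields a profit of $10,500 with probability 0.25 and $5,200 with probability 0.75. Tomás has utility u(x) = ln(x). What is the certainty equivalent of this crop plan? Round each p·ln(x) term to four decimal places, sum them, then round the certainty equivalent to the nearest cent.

E[u] = 0.25·ln(10500) + 0.75·ln(5200) = 2.3148 + 6.4173 = 8.7321
CE = e^8.7321 ≈ 6198.73

$6,198.73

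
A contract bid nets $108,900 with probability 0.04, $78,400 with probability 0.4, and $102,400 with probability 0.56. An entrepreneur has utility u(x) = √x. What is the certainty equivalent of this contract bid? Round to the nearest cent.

$92,659.36

E[u] = 0.04·√108900 + 0.4·√78400 + 0.56·√102400 = 0.04·330 + 0.4·280 + 0.56·320 = 304.4
CE = (304.4)² = 92659.36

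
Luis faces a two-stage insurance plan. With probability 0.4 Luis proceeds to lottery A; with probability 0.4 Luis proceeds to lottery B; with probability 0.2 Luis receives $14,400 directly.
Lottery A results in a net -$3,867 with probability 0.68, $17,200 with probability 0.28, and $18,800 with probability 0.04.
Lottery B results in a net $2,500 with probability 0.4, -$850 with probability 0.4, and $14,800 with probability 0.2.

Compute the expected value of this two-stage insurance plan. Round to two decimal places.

EV(A) = 0.68 × (-3867) + 0.28 × 17200 + 0.04 × 18800 = -2629.56 + 4816 + 752 = 2938.44
EV(B) = 0.4 × 2500 + 0.4 × (-850) + 0.2 × 14800 = 1000 − 340 + 2960 = 3620
Branch C: 14400 (certain)
Overall = 0.4 × 2938.44 + 0.4 × 3620 + 0.2 × 14400 = 1175.376 + 1448 + 2880 = 5503.376

$5,503.38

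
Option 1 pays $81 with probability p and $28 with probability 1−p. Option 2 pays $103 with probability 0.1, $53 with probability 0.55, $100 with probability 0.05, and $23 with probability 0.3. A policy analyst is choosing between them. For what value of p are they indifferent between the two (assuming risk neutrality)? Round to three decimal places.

EV(Option 2) = 0.1 × 103 + 0.55 × 53 + 0.05 × 100 + 0.3 × 23 = 10.3 + 29.15 + 5 + 6.9 = 51.35
p·81 + (1−p)·28 = 51.35
53p + 28 = 51.35
p = (51.35 − 28) / 53

p = 0.441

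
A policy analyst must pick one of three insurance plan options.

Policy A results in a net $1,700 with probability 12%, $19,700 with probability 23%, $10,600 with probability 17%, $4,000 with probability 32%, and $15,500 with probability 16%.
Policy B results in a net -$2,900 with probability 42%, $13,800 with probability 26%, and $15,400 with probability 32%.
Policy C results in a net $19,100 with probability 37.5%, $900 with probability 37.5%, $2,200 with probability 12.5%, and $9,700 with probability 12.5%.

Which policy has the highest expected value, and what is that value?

Policy A = 0.12 × 1700 + 0.23 × 19700 + 0.17 × 10600 + 0.32 × 4000 + 0.16 × 15500 = 204 + 4531 + 1802 + 1280 + 2480 = 10297
Policy B = 0.42 × (-2900) + 0.26 × 13800 + 0.32 × 15400 = -1218 + 3588 + 4928 = 7298
Policy C = 0.375 × 19100 + 0.375 × 900 + 0.125 × 2200 + 0.125 × 9700 = 7162.5 + 337.5 + 275 + 1212.5 = 8987.5

Policy A ($10,297)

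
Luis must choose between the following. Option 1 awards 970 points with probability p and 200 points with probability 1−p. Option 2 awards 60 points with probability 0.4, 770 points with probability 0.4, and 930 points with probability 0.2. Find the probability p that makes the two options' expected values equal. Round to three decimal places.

p = 0.413

EV(Option 2) = 0.4 × 60 + 0.4 × 770 + 0.2 × 930 = 24 + 308 + 186 = 518
p·970 + (1−p)·200 = 518
770p + 200 = 518
p = (518 − 200) / 770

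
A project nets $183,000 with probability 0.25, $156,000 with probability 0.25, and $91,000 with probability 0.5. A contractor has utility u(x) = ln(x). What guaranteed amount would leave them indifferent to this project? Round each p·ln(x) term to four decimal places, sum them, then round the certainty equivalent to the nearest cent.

E[u] = 0.25·ln(183000) + 0.25·ln(156000) + 0.5·ln(91000) = 3.0293 + 2.9894 + 5.7093 = 11.7280
CE = e^11.7280 ≈ 123995.43

$123,995.43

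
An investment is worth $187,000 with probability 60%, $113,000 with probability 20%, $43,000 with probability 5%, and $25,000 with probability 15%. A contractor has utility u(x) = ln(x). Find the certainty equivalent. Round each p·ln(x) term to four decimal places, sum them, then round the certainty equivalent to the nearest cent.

$116,157.23

E[u] = 0.6·ln(187000) + 0.2·ln(113000) + 0.05·ln(43000) + 0.15·ln(25000) = 7.2833 + 2.3270 + 0.5334 + 1.5190 = 11.6627
CE = e^11.6627 ≈ 116157.23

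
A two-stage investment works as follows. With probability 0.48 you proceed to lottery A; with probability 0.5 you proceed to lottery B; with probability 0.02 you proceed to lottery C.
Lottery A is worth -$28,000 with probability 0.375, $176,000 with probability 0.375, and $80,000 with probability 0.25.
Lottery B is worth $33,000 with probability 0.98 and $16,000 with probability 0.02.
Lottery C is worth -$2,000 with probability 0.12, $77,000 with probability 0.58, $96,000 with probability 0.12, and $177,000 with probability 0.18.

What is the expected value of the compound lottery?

EV(A) = 0.375 × (-28000) + 0.375 × 176000 + 0.25 × 80000 = -10500 + 66000 + 20000 = 75500
EV(B) = 0.98 × 33000 + 0.02 × 16000 = 32340 + 320 = 32660
EV(C) = 0.12 × (-2000) + 0.58 × 77000 + 0.12 × 96000 + 0.18 × 177000 = -240 + 44660 + 11520 + 31860 = 87800
Overall = 0.48 × 75500 + 0.5 × 32660 + 0.02 × 87800 = 36240 + 16330 + 1756 = 54326

$54,326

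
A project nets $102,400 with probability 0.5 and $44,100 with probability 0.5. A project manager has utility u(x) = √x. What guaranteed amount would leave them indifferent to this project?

E[u] = 0.5·√102400 + 0.5·√44100 = 0.5·320 + 0.5·210 = 265
CE = (265)² = 70225

$70,225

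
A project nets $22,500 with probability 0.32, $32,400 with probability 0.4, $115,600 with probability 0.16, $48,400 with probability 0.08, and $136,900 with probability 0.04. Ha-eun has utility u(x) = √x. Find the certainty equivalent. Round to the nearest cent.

E[u] = 0.32·√22500 + 0.4·√32400 + 0.16·√115600 + 0.08·√48400 + 0.04·√136900 = 0.32·150 + 0.4·180 + 0.16·340 + 0.08·220 + 0.04·370 = 206.8
CE = (206.8)² = 42766.24

$42,766.24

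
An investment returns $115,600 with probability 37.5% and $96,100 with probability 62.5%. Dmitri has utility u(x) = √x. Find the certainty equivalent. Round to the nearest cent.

$103,201.56

E[u] = 0.375·√115600 + 0.625·√96100 = 0.375·340 + 0.625·310 = 321.25
CE = (321.25)² = 103201.5625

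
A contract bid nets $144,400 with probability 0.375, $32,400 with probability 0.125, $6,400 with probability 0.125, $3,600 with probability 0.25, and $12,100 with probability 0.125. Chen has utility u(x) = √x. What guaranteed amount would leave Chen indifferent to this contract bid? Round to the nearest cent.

E[u] = 0.375·√144400 + 0.125·√32400 + 0.125·√6400 + 0.25·√3600 + 0.125·√12100 = 0.375·380 + 0.125·180 + 0.125·80 + 0.25·60 + 0.125·110 = 203.75
CE = (203.75)² = 41514.0625

$41,514.06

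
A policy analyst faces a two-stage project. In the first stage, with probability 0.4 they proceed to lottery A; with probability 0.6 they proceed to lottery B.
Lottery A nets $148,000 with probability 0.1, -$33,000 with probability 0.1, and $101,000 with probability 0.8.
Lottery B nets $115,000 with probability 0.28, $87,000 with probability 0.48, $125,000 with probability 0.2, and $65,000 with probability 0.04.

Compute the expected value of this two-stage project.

$97,856

EV(A) = 0.1 × 148000 + 0.1 × (-33000) + 0.8 × 101000 = 14800 − 3300 + 80800 = 92300
EV(B) = 0.28 × 115000 + 0.48 × 87000 + 0.2 × 125000 + 0.04 × 65000 = 32200 + 41760 + 25000 + 2600 = 101560
Overall = 0.4 × 92300 + 0.6 × 101560 = 36920 + 60936 = 97856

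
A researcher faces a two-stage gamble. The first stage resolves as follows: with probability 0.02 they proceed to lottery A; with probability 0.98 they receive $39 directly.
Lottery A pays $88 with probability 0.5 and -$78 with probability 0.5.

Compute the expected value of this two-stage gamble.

$38.32

EV(A) = 0.5 × 88 + 0.5 × (-78) = 44 − 39 = 5
Branch B: 39 (certain)
Overall = 0.02 × 5 + 0.98 × 39 = 0.1 + 38.22 = 38.32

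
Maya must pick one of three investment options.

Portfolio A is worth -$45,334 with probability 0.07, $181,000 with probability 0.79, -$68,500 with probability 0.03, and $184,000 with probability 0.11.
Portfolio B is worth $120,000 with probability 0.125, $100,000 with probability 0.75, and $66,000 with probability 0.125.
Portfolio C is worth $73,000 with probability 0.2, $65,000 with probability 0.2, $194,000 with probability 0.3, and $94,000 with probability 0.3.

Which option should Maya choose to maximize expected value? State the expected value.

Portfolio A ($158,001.62)

Portfolio A = 0.07 × (-45334) + 0.79 × 181000 + 0.03 × (-68500) + 0.11 × 184000 = -3173.38 + 142990 − 2055 + 20240 = 158001.62
Portfolio B = 0.125 × 120000 + 0.75 × 100000 + 0.125 × 66000 = 15000 + 75000 + 8250 = 98250
Portfolio C = 0.2 × 73000 + 0.2 × 65000 + 0.3 × 194000 + 0.3 × 94000 = 14600 + 13000 + 58200 + 28200 = 114000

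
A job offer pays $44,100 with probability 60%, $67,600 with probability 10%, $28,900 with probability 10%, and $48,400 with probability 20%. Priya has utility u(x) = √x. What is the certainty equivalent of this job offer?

$45,369

E[u] = 0.6·√44100 + 0.1·√67600 + 0.1·√28900 + 0.2·√48400 = 0.6·210 + 0.1·260 + 0.1·170 + 0.2·220 = 213
CE = (213)² = 45369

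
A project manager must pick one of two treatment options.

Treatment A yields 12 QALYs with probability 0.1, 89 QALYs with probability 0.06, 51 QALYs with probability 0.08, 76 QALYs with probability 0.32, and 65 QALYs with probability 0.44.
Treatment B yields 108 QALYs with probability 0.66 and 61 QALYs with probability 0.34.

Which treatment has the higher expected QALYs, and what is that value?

Treatment B (92.02 QALYs)

Treatment A = 0.1 × 12 + 0.06 × 89 + 0.08 × 51 + 0.32 × 76 + 0.44 × 65 = 1.2 + 5.34 + 4.08 + 24.32 + 28.6 = 63.54
Treatment B = 0.66 × 108 + 0.34 × 61 = 71.28 + 20.74 = 92.02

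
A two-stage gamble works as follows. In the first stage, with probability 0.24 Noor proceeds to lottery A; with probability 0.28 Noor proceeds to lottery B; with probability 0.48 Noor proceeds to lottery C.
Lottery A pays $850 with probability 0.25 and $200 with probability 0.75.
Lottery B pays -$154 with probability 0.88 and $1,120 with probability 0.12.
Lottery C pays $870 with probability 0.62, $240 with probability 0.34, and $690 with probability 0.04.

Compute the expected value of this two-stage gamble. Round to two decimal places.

EV(A) = 0.25 × 850 + 0.75 × 200 = 212.5 + 150 = 362.5
EV(B) = 0.88 × (-154) + 0.12 × 1120 = -135.52 + 134.4 = -1.12
EV(C) = 0.62 × 870 + 0.34 × 240 + 0.04 × 690 = 539.4 + 81.6 + 27.6 = 648.6
Overall = 0.24 × 362.5 + 0.28 × (-1.12) + 0.48 × 648.6 = 87 − 0.3136 + 311.328 = 398.0144

$398.01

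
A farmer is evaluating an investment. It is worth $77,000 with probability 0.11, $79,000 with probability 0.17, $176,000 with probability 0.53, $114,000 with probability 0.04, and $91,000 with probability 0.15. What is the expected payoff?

EV = 0.11 × 77000 + 0.17 × 79000 + 0.53 × 176000 + 0.04 × 114000 + 0.15 × 91000 = 8470 + 13430 + 93280 + 4560 + 13650 = 133390

$133,390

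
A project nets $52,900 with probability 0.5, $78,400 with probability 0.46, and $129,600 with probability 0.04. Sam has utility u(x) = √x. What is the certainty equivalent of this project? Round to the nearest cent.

E[u] = 0.5·√52900 + 0.46·√78400 + 0.04·√129600 = 0.5·230 + 0.46·280 + 0.04·360 = 258.2
CE = (258.2)² = 66667.24

$66,667.24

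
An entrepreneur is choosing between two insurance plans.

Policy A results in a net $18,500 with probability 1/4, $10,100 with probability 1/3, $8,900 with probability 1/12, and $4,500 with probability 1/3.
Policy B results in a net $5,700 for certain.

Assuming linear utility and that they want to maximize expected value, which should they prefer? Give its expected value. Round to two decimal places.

Policy A ($10,233.33)

Policy A = 1/4 × 18500 + 1/3 × 10100 + 1/12 × 8900 + 1/3 × 4500 = 4625 + 3366.6667 + 741.6667 + 1500 = 10233.3333
Policy B: 5700 (certain)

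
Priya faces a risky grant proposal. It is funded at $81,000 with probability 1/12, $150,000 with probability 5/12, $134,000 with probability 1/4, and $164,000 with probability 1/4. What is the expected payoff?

EV = 1/12 × 81000 + 5/12 × 150000 + 1/4 × 134000 + 1/4 × 164000 = 6750 + 62500 + 33500 + 41000 = 143750

$143,750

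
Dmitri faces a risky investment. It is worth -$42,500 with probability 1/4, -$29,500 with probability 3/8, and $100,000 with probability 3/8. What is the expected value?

EV = 1/4 × (-42500) + 3/8 × (-29500) + 3/8 × 100000 = -10625 − 11062.5 + 37500 = 15812.5

$15,812.50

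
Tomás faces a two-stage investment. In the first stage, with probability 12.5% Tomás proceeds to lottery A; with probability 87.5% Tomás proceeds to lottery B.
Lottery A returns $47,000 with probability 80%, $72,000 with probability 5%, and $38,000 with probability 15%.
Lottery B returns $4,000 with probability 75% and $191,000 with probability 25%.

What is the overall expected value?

$50,268.75

EV(A) = 0.8 × 47000 + 0.05 × 72000 + 0.15 × 38000 = 37600 + 3600 + 5700 = 46900
EV(B) = 0.75 × 4000 + 0.25 × 191000 = 3000 + 47750 = 50750
Overall = 0.125 × 46900 + 0.875 × 50750 = 5862.5 + 44406.25 = 50268.75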